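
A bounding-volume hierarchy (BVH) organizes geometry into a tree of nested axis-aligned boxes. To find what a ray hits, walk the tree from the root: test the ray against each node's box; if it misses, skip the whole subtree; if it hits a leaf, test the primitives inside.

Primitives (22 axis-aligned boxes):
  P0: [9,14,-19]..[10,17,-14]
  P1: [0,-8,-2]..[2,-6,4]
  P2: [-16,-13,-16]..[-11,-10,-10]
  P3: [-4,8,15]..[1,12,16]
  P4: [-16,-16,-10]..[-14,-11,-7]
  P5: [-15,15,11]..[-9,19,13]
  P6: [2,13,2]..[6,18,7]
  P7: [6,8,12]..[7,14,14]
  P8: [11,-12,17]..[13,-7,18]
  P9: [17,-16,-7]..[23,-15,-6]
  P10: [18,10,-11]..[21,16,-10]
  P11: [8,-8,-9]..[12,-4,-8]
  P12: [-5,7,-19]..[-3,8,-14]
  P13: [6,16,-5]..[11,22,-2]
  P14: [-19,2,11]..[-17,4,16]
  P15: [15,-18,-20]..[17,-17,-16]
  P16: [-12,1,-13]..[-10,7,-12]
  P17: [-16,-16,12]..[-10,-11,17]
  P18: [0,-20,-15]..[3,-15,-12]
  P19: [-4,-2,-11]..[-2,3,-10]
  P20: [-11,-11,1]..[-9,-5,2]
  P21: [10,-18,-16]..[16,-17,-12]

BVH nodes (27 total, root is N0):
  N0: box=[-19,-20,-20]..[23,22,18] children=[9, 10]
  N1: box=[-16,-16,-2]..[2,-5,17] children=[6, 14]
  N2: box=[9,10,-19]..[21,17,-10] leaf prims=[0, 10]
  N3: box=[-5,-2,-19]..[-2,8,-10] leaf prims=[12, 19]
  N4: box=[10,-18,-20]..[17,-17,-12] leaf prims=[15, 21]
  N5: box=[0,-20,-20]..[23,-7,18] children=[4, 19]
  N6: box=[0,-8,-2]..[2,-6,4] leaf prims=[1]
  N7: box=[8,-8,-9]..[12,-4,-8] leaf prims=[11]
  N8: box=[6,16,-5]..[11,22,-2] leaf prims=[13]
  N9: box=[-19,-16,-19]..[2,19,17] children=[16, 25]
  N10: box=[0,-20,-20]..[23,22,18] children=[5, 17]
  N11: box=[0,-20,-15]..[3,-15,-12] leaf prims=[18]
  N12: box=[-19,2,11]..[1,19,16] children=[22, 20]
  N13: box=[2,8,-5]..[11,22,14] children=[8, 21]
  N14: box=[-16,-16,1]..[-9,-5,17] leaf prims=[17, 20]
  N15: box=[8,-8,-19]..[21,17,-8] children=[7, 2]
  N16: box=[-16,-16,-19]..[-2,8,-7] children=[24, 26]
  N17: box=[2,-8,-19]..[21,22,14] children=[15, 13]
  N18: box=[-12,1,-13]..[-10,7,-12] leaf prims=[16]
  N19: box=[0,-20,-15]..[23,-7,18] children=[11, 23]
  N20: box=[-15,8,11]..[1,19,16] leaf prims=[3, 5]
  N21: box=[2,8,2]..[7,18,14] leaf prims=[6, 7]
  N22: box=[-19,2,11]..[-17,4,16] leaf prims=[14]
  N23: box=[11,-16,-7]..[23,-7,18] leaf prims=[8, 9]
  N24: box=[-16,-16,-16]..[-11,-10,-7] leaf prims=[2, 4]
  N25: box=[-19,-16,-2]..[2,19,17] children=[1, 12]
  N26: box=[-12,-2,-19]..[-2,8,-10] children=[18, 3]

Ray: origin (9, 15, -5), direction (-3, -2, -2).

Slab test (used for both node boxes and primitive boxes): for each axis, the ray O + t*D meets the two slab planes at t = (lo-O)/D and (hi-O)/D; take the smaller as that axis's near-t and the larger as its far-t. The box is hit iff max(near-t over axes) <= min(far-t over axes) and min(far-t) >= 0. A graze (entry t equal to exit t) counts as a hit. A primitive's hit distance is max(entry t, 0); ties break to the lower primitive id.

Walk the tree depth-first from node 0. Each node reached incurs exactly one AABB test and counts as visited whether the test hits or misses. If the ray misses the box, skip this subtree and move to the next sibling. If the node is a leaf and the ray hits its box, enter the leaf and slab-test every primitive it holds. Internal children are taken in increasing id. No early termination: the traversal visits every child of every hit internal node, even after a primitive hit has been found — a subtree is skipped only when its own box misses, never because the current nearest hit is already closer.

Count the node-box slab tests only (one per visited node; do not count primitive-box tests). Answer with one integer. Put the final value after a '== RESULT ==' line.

Traverse from the root:
N0 x:[-14/3,28/3] y:[-7/2,35/2] z:[-23/2,15/2] -> hit [-7/2,15/2], descend [9, 10]
  N9 x:[7/3,28/3] y:[-2,31/2] z:[-11,7] -> hit [7/3,7], descend [16, 25]
    N16 x:[11/3,25/3] y:[7/2,31/2] z:[1,7] -> hit [11/3,7], descend [24, 26]
      N24 x:[20/3,25/3] y:[25/2,31/2] z:[1,11/2] -> miss, prune
      N26 x:[11/3,7] y:[7/2,17/2] z:[5/2,7] -> hit [11/3,7], descend [3, 18]
        N3 x:[11/3,14/3] y:[7/2,17/2] z:[5/2,7] -> hit [11/3,14/3] leaf, test {P12(miss), P19(miss)}
        N18 x:[19/3,7] y:[4,7] z:[7/2,4] -> miss, prune
    N25 x:[7/3,28/3] y:[-2,31/2] z:[-11,-3/2] -> miss, prune
  N10 x:[-14/3,3] y:[-7/2,35/2] z:[-23/2,15/2] -> hit [-7/2,3], descend [5, 17]
    N5 x:[-14/3,3] y:[11,35/2] z:[-23/2,15/2] -> miss, prune
    N17 x:[-4,7/3] y:[-7/2,23/2] z:[-19/2,7] -> hit [-7/2,7/3], descend [13, 15]
      N13 x:[-2/3,7/3] y:[-7/2,7/2] z:[-19/2,0] -> hit [-2/3,0], descend [8, 21]
        N8 x:[-2/3,1] y:[-7/2,-1/2] z:[-3/2,0] -> miss, prune
        N21 x:[2/3,7/3] y:[-3/2,7/2] z:[-19/2,-7/2] -> miss, prune
      N15 x:[-4,1/3] y:[-1,23/2] z:[3/2,7] -> miss, prune

Visited [0, 9, 16, 24, 26, 3, 18, 25, 10, 5, 17, 13, 8, 21, 15]. Tests: 15 box, 1 leaf. Nearest: miss.

== RESULT ==
15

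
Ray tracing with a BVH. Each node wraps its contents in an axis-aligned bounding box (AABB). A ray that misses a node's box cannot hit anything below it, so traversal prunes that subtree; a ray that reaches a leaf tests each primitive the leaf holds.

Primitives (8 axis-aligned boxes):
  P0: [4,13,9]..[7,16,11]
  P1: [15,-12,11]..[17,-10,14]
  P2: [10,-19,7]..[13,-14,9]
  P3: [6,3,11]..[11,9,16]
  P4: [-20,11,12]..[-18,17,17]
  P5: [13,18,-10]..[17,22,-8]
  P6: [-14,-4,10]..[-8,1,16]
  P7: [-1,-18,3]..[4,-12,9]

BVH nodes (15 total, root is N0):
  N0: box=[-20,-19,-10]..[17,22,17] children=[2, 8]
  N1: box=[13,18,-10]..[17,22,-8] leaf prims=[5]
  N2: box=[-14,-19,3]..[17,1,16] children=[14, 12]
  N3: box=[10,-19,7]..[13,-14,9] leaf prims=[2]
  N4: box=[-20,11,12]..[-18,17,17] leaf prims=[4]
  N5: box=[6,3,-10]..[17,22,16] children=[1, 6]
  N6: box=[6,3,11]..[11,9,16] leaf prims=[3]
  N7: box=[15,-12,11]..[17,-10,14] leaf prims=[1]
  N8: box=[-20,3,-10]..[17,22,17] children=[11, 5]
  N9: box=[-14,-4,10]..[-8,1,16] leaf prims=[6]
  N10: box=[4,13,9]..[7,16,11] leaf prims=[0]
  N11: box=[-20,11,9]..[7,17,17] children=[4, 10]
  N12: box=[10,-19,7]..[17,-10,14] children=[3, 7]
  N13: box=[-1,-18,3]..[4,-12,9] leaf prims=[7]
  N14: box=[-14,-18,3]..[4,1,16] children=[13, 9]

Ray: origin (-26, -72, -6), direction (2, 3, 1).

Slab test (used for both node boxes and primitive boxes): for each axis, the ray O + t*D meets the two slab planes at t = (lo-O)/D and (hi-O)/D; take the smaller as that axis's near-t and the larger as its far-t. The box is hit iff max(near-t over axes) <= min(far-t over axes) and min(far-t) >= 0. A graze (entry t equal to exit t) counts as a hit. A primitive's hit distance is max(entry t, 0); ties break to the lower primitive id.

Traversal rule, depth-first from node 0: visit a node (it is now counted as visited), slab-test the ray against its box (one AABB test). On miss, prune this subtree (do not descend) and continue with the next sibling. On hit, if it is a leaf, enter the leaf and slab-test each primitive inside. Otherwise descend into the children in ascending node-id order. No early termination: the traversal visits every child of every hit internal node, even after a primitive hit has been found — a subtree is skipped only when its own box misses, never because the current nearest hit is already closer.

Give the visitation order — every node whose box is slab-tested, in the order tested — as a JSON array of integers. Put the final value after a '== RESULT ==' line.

Traverse from the root:
N0 x:[3,43/2] y:[53/3,94/3] z:[-4,23] -> hit [53/3,43/2], descend [2, 8]
  N2 x:[6,43/2] y:[53/3,73/3] z:[9,22] -> hit [53/3,43/2], descend [12, 14]
    N12 x:[18,43/2] y:[53/3,62/3] z:[13,20] -> hit [18,20], descend [3, 7]
      N3 x:[18,39/2] y:[53/3,58/3] z:[13,15] -> miss, prune
      N7 x:[41/2,43/2] y:[20,62/3] z:[17,20] -> miss, prune
    N14 x:[6,15] y:[18,73/3] z:[9,22] -> miss, prune
  N8 x:[3,43/2] y:[25,94/3] z:[-4,23] -> miss, prune

order=[0, 2, 12, 3, 7, 14, 8]  |boxes|=7  |leaves|=0  hit=miss

== RESULT ==
[0, 2, 12, 3, 7, 14, 8]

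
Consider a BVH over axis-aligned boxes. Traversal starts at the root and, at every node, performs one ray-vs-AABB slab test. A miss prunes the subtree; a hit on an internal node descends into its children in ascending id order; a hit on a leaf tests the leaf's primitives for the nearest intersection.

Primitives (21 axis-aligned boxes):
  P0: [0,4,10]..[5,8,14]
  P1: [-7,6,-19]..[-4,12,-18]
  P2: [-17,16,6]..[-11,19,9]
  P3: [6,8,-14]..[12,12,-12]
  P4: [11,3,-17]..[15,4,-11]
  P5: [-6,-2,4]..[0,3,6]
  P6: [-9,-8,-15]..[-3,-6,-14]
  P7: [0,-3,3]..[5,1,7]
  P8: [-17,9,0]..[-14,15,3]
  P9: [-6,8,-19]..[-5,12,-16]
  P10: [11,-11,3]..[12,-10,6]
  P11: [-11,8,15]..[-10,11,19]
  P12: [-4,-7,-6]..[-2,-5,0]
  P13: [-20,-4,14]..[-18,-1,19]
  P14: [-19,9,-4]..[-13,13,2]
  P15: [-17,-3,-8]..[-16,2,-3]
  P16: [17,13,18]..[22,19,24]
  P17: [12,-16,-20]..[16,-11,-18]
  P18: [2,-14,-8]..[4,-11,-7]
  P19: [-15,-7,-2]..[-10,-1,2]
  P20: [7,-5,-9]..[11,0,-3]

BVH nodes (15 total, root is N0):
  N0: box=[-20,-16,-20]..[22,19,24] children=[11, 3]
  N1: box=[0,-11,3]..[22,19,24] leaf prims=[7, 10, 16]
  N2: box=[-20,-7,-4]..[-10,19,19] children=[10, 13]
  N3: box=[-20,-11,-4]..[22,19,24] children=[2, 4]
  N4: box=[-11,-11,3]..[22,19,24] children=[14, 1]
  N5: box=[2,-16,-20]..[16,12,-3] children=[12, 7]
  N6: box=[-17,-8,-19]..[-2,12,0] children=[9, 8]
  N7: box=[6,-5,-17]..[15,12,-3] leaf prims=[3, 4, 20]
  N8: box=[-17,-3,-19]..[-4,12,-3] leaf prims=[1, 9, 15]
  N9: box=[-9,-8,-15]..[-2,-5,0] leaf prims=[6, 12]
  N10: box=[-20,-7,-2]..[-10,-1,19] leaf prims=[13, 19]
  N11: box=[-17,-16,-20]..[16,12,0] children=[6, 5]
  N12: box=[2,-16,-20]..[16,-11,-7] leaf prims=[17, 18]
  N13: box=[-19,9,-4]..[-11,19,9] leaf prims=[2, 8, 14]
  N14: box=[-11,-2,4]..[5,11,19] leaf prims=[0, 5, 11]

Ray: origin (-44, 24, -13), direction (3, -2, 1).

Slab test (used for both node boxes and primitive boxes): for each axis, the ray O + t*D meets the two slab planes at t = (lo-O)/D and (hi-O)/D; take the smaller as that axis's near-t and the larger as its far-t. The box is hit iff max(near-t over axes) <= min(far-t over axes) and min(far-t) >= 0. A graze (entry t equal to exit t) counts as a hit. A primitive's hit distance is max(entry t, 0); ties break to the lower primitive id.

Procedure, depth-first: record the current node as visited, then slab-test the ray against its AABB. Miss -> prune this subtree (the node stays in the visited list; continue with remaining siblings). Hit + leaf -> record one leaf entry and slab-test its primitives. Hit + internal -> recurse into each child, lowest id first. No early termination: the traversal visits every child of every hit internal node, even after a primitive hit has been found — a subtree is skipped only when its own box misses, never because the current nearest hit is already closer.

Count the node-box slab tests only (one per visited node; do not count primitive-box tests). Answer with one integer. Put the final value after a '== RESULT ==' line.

Walk:
N0 x:[8,22] y:[5/2,20] z:[-7,37] -> hit [8,20], descend [3, 11]
  N3 x:[8,22] y:[5/2,35/2] z:[9,37] -> hit [9,35/2], descend [2, 4]
    N2 x:[8,34/3] y:[5/2,31/2] z:[9,32] -> hit [9,34/3], descend [10, 13]
      N10 x:[8,34/3] y:[25/2,31/2] z:[11,32] -> miss, prune
      N13 x:[25/3,11] y:[5/2,15/2] z:[9,22] -> miss, prune
    N4 x:[11,22] y:[5/2,35/2] z:[16,37] -> hit [16,35/2], descend [1, 14]
      N1 x:[44/3,22] y:[5/2,35/2] z:[16,37] -> hit [16,35/2] leaf, test {P7(miss), P10(miss), P16(miss)}
      N14 x:[11,49/3] y:[13/2,13] z:[17,32] -> miss, prune
  N11 x:[9,20] y:[6,20] z:[-7,13] -> hit [9,13], descend [5, 6]
    N5 x:[46/3,20] y:[6,20] z:[-7,10] -> miss, prune
    N6 x:[9,14] y:[6,16] z:[-6,13] -> hit [9,13], descend [8, 9]
      N8 x:[9,40/3] y:[6,27/2] z:[-6,10] -> hit [9,10] leaf, test {P1(miss), P9(miss), P15(miss)}
      N9 x:[35/3,14] y:[29/2,16] z:[-2,13] -> miss, prune

Summary -> nodes [0, 3, 2, 10, 13, 4, 1, 14, 11, 5, 6, 8, 9]; box-tests=13; leaf-entries=2; first=miss

== RESULT ==
13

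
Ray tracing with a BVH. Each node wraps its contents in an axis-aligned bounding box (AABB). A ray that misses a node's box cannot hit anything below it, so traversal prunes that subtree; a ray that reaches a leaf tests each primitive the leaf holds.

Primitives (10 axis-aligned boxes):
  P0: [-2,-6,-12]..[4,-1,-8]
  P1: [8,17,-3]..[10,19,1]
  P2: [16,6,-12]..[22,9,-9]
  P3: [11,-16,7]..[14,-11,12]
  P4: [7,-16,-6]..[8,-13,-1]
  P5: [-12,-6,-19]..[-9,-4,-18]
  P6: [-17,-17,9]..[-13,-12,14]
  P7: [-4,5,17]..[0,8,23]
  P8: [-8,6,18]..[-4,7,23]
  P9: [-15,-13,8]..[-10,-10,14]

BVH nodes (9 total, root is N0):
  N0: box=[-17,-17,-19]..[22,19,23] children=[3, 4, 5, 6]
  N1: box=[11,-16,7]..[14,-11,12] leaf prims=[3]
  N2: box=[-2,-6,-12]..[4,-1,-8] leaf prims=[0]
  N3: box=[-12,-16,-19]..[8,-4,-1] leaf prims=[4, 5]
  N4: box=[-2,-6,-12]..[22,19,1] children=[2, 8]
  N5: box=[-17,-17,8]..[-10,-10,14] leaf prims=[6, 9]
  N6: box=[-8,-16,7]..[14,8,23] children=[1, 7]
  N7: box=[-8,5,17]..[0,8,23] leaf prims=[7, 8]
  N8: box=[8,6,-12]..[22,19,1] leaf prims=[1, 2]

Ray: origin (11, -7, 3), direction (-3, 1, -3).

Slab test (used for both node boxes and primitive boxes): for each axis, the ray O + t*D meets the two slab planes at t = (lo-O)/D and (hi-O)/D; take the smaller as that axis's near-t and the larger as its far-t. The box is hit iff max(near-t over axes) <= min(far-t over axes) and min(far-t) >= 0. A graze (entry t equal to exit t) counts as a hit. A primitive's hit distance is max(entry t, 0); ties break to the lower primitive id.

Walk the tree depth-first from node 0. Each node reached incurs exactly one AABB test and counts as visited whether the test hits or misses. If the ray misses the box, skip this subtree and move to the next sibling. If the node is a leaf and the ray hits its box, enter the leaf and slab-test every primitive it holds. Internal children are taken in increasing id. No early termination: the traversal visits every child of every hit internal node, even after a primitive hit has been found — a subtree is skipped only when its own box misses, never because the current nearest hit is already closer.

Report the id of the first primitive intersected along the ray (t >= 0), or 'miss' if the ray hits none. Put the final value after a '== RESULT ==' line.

Trace the traversal:
N0 x:[-11/3,28/3] y:[-10,26] z:[-20/3,22/3] -> hit [-11/3,22/3], descend [3, 4, 5, 6]
  N3 x:[1,23/3] y:[-9,3] z:[4/3,22/3] -> hit [4/3,3] leaf, test {P4(miss), P5(miss)}
  N4 x:[-11/3,13/3] y:[1,26] z:[2/3,5] -> hit [1,13/3], descend [2, 8]
    N2 x:[7/3,13/3] y:[1,6] z:[11/3,5] -> hit [11/3,13/3] leaf, test {P0@t=11/3}
    N8 x:[-11/3,1] y:[13,26] z:[2/3,5] -> miss, prune
  N5 x:[7,28/3] y:[-10,-3] z:[-11/3,-5/3] -> miss, prune
  N6 x:[-1,19/3] y:[-9,15] z:[-20/3,-4/3] -> miss, prune

Summary -> nodes [0, 3, 4, 2, 8, 5, 6]; box-tests=7; leaf-entries=2; first=P0

== RESULT ==
0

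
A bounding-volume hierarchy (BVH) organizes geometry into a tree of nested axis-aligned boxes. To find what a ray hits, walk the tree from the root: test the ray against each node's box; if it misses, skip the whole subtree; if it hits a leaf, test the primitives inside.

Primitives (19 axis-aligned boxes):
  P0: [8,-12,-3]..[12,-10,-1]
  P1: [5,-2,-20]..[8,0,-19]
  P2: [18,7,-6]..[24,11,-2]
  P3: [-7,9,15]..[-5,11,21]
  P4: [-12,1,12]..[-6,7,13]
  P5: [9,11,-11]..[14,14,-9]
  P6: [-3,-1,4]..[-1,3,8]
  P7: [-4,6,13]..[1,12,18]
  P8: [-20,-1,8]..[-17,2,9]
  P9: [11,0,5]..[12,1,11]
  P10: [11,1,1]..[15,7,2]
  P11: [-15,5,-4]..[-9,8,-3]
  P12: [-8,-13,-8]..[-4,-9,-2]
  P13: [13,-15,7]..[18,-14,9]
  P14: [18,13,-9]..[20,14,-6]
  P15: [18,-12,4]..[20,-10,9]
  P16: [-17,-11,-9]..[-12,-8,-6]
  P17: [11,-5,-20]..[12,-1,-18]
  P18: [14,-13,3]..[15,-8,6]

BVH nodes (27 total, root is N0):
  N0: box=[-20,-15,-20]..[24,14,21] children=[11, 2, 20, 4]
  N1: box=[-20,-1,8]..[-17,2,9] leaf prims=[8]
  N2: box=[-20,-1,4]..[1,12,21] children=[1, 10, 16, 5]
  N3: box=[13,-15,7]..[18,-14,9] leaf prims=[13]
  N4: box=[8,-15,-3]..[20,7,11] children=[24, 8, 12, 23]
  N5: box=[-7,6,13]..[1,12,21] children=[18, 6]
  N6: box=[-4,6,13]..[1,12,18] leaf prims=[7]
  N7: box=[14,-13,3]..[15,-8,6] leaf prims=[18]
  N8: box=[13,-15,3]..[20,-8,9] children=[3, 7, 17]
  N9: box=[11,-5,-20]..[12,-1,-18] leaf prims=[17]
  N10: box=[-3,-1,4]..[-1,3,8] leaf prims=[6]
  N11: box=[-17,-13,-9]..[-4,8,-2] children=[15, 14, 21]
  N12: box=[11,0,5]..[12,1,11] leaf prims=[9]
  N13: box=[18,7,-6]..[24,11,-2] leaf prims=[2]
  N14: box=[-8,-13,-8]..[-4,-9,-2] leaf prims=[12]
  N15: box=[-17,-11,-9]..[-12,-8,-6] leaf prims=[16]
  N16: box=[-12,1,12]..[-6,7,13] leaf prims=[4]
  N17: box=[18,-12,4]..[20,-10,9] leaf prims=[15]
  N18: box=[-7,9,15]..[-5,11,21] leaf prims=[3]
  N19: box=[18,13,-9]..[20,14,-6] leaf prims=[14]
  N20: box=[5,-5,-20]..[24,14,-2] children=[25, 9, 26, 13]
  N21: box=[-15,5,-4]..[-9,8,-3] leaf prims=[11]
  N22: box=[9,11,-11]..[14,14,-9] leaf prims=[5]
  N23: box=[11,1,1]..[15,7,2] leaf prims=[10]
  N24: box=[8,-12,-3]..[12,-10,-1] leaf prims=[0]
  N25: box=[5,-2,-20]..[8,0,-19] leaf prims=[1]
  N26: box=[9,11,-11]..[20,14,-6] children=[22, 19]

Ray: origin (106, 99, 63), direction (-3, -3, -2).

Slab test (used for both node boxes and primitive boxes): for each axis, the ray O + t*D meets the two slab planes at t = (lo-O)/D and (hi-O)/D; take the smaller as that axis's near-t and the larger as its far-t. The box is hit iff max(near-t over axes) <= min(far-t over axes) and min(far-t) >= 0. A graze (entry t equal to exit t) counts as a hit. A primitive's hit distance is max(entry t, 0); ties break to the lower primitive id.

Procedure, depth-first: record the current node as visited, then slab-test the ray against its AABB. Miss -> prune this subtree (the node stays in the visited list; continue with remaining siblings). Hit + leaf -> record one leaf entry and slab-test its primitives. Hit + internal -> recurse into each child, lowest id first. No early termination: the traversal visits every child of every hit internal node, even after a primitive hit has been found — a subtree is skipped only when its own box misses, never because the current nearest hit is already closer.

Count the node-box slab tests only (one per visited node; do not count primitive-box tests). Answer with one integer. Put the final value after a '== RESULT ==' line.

Walk:
N0 x:[82/3,42] y:[85/3,38] z:[21,83/2] -> hit [85/3,38], descend [2, 4, 11, 20]
  N2 x:[35,42] y:[29,100/3] z:[21,59/2] -> miss, prune
  N4 x:[86/3,98/3] y:[92/3,38] z:[26,33] -> hit [92/3,98/3], descend [8, 12, 23, 24]
    N8 x:[86/3,31] y:[107/3,38] z:[27,30] -> miss, prune
    N12 x:[94/3,95/3] y:[98/3,33] z:[26,29] -> miss, prune
    N23 x:[91/3,95/3] y:[92/3,98/3] z:[61/2,31] -> hit [92/3,31] leaf, test {P10@t=92/3}
    N24 x:[94/3,98/3] y:[109/3,37] z:[32,33] -> miss, prune
  N11 x:[110/3,41] y:[91/3,112/3] z:[65/2,36] -> miss, prune
  N20 x:[82/3,101/3] y:[85/3,104/3] z:[65/2,83/2] -> hit [65/2,101/3], descend [9, 13, 25, 26]
    N9 x:[94/3,95/3] y:[100/3,104/3] z:[81/2,83/2] -> miss, prune
    N13 x:[82/3,88/3] y:[88/3,92/3] z:[65/2,69/2] -> miss, prune
    N25 x:[98/3,101/3] y:[33,101/3] z:[41,83/2] -> miss, prune
    N26 x:[86/3,97/3] y:[85/3,88/3] z:[69/2,37] -> miss, prune

Visited [0, 2, 4, 8, 12, 23, 24, 11, 20, 9, 13, 25, 26]. Tests: 13 box, 1 leaf. Nearest: P10.

== RESULT ==
13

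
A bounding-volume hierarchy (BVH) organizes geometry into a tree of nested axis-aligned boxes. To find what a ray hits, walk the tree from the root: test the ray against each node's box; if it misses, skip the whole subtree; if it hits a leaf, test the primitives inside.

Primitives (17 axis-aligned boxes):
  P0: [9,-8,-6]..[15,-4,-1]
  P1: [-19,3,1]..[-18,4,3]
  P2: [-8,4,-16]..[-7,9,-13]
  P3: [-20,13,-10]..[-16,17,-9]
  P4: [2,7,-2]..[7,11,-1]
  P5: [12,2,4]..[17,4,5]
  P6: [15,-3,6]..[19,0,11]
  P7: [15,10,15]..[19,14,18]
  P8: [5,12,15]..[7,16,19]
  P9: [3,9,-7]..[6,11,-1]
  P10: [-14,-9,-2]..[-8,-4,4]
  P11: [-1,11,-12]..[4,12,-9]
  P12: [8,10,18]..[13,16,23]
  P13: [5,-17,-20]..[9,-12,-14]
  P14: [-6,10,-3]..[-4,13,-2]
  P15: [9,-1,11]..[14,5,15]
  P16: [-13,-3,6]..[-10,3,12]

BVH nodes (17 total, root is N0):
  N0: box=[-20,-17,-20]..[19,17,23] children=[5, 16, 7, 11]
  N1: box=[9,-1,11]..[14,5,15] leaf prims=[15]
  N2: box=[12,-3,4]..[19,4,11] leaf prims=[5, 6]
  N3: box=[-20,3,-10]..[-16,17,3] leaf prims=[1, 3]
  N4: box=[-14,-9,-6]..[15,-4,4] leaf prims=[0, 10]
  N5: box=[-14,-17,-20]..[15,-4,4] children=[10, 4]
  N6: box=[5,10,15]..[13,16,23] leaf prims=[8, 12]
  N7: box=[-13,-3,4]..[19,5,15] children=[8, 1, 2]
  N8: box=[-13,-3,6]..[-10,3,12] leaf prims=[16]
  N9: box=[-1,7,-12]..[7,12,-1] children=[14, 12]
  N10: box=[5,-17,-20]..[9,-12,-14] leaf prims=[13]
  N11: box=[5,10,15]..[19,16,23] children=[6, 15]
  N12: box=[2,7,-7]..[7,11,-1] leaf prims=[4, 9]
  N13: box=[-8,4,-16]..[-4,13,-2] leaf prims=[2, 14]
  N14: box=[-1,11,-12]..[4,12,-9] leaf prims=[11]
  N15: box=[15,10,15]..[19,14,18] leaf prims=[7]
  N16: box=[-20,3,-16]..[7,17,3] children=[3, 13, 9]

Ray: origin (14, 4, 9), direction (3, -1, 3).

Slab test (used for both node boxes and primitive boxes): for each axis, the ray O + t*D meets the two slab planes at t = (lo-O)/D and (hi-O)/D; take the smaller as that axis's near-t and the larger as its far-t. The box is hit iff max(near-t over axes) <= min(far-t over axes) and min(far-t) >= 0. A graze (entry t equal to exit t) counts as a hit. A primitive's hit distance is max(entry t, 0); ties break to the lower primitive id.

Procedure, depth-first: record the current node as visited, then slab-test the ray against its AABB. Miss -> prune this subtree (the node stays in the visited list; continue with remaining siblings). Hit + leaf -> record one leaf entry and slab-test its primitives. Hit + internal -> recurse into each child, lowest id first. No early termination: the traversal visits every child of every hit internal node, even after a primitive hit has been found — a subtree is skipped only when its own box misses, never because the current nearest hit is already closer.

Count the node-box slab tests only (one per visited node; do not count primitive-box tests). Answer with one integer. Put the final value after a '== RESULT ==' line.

Traverse from the root:
N0 x:[-34/3,5/3] y:[-13,21] z:[-29/3,14/3] -> hit [-29/3,5/3], descend [5, 7, 11, 16]
  N5 x:[-28/3,1/3] y:[8,21] z:[-29/3,-5/3] -> miss, prune
  N7 x:[-9,5/3] y:[-1,7] z:[-5/3,2] -> hit [-1,5/3], descend [1, 2, 8]
    N1 x:[-5/3,0] y:[-1,5] z:[2/3,2] -> miss, prune
    N2 x:[-2/3,5/3] y:[0,7] z:[-5/3,2/3] -> hit [0,2/3] leaf, test {P5(miss), P6(miss)}
    N8 x:[-9,-8] y:[1,7] z:[-1,1] -> miss, prune
  N11 x:[-3,5/3] y:[-12,-6] z:[2,14/3] -> miss, prune
  N16 x:[-34/3,-7/3] y:[-13,1] z:[-25/3,-2] -> miss, prune

8 AABB tests over nodes [0, 5, 7, 1, 2, 8, 11, 16]; 1 leaf entered; closest miss.

== RESULT ==
8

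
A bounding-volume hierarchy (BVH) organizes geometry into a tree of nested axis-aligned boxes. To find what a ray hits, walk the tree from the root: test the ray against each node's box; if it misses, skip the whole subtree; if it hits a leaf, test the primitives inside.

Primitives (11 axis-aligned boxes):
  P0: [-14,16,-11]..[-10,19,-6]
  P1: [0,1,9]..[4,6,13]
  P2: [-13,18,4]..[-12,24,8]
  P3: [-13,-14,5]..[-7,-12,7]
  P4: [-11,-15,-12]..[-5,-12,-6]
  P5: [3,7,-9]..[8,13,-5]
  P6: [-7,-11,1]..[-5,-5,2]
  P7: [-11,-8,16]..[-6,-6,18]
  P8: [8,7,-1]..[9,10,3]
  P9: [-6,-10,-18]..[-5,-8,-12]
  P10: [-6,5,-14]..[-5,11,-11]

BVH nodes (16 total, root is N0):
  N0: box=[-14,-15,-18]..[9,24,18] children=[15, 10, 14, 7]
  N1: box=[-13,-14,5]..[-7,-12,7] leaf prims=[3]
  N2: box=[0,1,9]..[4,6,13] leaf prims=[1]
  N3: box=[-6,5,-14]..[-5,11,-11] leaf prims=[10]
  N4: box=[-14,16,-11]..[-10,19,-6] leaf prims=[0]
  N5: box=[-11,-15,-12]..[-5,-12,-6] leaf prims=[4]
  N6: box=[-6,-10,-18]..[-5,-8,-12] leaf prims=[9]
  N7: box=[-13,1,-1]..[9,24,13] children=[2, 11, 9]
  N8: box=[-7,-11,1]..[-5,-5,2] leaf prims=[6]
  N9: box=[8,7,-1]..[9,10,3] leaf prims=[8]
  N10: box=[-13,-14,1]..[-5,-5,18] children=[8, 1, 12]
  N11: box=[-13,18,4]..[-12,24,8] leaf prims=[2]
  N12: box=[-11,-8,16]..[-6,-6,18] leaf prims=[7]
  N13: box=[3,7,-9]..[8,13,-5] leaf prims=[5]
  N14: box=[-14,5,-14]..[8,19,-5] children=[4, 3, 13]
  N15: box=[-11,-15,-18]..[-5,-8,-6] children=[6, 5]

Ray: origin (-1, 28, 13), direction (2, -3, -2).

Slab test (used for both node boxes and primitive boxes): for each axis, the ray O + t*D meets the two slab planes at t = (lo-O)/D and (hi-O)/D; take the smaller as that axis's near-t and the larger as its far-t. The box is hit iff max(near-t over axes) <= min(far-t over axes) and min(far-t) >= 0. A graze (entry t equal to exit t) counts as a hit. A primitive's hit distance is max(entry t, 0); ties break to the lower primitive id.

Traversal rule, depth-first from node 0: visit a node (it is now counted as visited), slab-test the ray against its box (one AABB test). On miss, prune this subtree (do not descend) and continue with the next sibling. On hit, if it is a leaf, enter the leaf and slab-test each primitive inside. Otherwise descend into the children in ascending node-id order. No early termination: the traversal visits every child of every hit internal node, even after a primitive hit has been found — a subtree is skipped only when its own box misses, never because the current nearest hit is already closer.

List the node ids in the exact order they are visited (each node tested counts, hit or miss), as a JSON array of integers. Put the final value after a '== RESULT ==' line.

Walk:
N0 x:[-13/2,5] y:[4/3,43/3] z:[-5/2,31/2] -> hit [4/3,5], descend [7, 10, 14, 15]
  N7 x:[-6,5] y:[4/3,9] z:[0,7] -> hit [4/3,5], descend [2, 9, 11]
    N2 x:[1/2,5/2] y:[22/3,9] z:[0,2] -> miss, prune
    N9 x:[9/2,5] y:[6,7] z:[5,7] -> miss, prune
    N11 x:[-6,-11/2] y:[4/3,10/3] z:[5/2,9/2] -> miss, prune
  N10 x:[-6,-2] y:[11,14] z:[-5/2,6] -> miss, prune
  N14 x:[-13/2,9/2] y:[3,23/3] z:[9,27/2] -> miss, prune
  N15 x:[-5,-2] y:[12,43/3] z:[19/2,31/2] -> miss, prune

8 AABB tests over nodes [0, 7, 2, 9, 11, 10, 14, 15]; 0 leaves entered; closest miss.

== RESULT ==
[0, 7, 2, 9, 11, 10, 14, 15]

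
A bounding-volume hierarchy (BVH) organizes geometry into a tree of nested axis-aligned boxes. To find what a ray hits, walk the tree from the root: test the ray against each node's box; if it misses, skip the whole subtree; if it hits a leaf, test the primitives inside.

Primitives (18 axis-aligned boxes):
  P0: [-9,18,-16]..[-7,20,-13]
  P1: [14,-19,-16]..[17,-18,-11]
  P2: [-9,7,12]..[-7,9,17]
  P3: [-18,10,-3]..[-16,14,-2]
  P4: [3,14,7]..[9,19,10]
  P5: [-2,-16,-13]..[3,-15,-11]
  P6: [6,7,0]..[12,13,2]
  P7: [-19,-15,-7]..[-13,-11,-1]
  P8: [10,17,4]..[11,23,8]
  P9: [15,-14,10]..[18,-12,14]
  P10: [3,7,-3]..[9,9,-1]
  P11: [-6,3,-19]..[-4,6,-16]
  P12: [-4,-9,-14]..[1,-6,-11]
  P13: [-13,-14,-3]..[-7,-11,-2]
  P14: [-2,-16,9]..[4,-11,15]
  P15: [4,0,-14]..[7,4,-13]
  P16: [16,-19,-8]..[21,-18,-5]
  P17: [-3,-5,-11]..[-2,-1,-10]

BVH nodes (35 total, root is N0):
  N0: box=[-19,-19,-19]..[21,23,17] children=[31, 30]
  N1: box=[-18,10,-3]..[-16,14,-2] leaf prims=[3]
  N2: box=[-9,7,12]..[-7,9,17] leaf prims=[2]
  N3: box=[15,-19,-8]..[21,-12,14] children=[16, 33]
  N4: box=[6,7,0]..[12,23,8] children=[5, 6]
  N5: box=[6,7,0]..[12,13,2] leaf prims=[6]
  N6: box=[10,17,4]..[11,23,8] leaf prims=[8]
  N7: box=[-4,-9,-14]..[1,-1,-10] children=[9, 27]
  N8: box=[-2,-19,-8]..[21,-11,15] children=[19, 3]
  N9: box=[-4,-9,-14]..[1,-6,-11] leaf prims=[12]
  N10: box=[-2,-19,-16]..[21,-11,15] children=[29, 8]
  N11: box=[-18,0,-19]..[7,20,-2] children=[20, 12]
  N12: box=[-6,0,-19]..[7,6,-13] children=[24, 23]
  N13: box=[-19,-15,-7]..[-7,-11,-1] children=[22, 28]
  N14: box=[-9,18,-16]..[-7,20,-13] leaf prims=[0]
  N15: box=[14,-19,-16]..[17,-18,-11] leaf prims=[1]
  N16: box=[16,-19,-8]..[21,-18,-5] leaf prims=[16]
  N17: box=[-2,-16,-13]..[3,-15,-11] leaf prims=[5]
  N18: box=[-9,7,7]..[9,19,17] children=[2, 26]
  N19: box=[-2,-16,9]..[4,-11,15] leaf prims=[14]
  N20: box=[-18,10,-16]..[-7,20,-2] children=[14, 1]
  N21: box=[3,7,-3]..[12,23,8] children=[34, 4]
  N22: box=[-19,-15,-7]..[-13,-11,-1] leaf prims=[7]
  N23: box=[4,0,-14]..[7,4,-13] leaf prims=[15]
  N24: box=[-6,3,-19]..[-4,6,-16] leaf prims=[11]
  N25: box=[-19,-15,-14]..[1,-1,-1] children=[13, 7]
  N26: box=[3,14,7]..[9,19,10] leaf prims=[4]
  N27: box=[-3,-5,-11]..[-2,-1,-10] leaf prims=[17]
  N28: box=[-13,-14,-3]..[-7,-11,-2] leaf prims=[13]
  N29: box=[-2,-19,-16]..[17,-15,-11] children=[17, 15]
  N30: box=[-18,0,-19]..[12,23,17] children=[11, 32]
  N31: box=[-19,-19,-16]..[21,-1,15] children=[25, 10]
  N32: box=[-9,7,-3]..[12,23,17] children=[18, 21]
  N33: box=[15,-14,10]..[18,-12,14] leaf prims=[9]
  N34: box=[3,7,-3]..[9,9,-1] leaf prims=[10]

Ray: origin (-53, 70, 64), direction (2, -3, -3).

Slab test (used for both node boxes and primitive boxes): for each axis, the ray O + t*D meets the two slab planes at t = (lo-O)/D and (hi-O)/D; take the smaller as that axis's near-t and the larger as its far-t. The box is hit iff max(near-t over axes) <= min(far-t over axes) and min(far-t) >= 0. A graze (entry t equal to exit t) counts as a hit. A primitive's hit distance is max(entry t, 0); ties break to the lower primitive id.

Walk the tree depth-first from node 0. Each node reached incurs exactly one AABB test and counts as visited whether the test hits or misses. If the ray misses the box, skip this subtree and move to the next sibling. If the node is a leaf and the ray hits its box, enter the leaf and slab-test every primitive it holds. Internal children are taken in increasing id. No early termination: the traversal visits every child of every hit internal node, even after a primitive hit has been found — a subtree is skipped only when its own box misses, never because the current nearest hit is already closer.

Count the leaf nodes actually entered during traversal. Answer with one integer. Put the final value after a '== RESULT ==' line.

Trace the traversal:
N0 x:[17,37] y:[47/3,89/3] z:[47/3,83/3] -> hit [17,83/3], descend [30, 31]
  N30 x:[35/2,65/2] y:[47/3,70/3] z:[47/3,83/3] -> hit [35/2,70/3], descend [11, 32]
    N11 x:[35/2,30] y:[50/3,70/3] z:[22,83/3] -> hit [22,70/3], descend [12, 20]
      N12 x:[47/2,30] y:[64/3,70/3] z:[77/3,83/3] -> miss, prune
      N20 x:[35/2,23] y:[50/3,20] z:[22,80/3] -> miss, prune
    N32 x:[22,65/2] y:[47/3,21] z:[47/3,67/3] -> miss, prune
  N31 x:[17,37] y:[71/3,89/3] z:[49/3,80/3] -> hit [71/3,80/3], descend [10, 25]
    N10 x:[51/2,37] y:[27,89/3] z:[49/3,80/3] -> miss, prune
    N25 x:[17,27] y:[71/3,85/3] z:[65/3,26] -> hit [71/3,26], descend [7, 13]
      N7 x:[49/2,27] y:[71/3,79/3] z:[74/3,26] -> hit [74/3,26], descend [9, 27]
        N9 x:[49/2,27] y:[76/3,79/3] z:[25,26] -> hit [76/3,26] leaf, test {P12@t=76/3}
        N27 x:[25,51/2] y:[71/3,25] z:[74/3,25] -> hit [25,25] leaf, test {P17@t=25}
      N13 x:[17,23] y:[27,85/3] z:[65/3,71/3] -> miss, prune

order=[0, 30, 11, 12, 20, 32, 31, 10, 25, 7, 9, 27, 13]  |boxes|=13  |leaves|=2  hit=P17

== RESULT ==
2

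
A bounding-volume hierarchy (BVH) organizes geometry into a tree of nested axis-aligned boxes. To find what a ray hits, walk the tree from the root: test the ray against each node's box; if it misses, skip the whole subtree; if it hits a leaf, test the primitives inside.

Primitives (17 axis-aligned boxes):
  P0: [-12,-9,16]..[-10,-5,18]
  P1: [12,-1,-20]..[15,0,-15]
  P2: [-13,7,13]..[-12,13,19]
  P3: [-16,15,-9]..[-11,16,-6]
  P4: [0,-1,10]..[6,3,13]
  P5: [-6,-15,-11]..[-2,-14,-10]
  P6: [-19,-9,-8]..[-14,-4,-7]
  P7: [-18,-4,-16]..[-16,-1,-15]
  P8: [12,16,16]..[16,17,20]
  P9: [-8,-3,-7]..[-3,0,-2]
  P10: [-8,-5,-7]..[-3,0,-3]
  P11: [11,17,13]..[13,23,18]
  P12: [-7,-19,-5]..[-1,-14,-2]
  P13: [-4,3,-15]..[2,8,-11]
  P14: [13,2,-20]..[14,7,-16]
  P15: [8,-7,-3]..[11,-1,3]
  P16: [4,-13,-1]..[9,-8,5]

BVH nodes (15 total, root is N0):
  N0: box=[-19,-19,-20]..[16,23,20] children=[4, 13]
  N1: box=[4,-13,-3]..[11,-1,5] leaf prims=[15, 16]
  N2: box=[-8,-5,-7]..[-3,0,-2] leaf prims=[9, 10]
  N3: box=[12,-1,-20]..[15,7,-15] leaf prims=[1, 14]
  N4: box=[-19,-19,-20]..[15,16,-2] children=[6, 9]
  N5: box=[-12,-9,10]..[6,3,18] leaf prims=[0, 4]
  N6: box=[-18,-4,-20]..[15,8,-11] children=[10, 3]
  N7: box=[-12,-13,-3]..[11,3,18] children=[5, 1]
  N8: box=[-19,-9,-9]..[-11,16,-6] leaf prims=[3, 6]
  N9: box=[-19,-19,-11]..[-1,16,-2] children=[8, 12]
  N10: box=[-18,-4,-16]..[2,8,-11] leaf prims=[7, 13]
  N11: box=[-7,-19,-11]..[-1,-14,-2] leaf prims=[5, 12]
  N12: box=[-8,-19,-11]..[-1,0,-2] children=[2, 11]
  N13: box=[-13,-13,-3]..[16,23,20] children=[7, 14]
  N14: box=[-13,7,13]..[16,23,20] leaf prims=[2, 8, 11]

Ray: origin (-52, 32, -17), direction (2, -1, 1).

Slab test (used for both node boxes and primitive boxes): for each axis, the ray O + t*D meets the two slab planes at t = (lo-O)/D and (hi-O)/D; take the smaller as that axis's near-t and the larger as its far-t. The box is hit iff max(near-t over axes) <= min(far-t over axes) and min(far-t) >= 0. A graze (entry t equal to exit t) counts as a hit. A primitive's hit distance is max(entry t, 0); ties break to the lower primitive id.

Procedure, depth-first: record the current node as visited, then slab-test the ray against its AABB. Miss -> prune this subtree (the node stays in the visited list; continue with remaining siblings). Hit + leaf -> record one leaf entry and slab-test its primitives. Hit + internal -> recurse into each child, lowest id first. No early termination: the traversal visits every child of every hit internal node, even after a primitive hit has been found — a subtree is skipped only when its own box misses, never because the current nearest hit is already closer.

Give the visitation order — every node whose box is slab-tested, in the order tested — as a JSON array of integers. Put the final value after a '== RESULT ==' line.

Trace the traversal:
N0 x:[33/2,34] y:[9,51] z:[-3,37] -> hit [33/2,34], descend [4, 13]
  N4 x:[33/2,67/2] y:[16,51] z:[-3,15] -> miss, prune
  N13 x:[39/2,34] y:[9,45] z:[14,37] -> hit [39/2,34], descend [7, 14]
    N7 x:[20,63/2] y:[29,45] z:[14,35] -> hit [29,63/2], descend [1, 5]
      N1 x:[28,63/2] y:[33,45] z:[14,22] -> miss, prune
      N5 x:[20,29] y:[29,41] z:[27,35] -> hit [29,29] leaf, test {P0(miss), P4@t=29}
    N14 x:[39/2,34] y:[9,25] z:[30,37] -> miss, prune

Summary -> nodes [0, 4, 13, 7, 1, 5, 14]; box-tests=7; leaf-entries=1; first=P4

== RESULT ==
[0, 4, 13, 7, 1, 5, 14]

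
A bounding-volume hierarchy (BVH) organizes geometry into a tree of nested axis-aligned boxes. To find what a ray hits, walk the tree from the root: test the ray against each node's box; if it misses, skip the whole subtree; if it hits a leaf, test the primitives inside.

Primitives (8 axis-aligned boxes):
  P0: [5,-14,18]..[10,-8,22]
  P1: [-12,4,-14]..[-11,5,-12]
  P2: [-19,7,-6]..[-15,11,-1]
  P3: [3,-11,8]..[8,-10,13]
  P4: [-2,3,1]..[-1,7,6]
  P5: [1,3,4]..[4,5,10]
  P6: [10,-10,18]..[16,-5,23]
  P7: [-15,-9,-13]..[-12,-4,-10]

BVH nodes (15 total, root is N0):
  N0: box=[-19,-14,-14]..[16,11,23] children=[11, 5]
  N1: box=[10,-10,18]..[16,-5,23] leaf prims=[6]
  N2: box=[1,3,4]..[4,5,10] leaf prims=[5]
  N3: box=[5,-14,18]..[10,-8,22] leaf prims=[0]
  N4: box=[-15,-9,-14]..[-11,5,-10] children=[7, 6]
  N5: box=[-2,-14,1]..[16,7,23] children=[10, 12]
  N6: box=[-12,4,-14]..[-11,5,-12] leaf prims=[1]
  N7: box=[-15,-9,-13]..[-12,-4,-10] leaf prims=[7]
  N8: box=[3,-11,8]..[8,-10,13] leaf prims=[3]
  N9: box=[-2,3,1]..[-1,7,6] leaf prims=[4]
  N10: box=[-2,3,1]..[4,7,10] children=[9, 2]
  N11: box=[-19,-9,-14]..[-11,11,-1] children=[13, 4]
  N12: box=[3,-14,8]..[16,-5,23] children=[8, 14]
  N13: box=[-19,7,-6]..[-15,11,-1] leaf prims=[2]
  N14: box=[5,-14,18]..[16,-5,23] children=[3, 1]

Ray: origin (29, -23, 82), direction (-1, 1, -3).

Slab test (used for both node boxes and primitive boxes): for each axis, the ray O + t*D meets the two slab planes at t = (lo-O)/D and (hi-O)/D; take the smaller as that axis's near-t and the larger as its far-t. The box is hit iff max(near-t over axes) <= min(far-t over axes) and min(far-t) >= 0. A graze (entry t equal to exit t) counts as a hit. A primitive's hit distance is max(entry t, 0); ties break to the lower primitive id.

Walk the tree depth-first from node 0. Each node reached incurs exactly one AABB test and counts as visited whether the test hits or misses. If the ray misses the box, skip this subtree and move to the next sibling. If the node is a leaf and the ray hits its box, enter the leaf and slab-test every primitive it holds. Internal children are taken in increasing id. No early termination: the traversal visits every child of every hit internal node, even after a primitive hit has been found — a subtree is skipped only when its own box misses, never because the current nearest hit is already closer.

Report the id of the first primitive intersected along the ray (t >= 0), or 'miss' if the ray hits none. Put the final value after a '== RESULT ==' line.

Trace the traversal:
N0 x:[13,48] y:[9,34] z:[59/3,32] -> hit [59/3,32], descend [5, 11]
  N5 x:[13,31] y:[9,30] z:[59/3,27] -> hit [59/3,27], descend [10, 12]
    N10 x:[25,31] y:[26,30] z:[24,27] -> hit [26,27], descend [2, 9]
      N2 x:[25,28] y:[26,28] z:[24,26] -> hit [26,26] leaf, test {P5@t=26}
      N9 x:[30,31] y:[26,30] z:[76/3,27] -> miss, prune
    N12 x:[13,26] y:[9,18] z:[59/3,74/3] -> miss, prune
  N11 x:[40,48] y:[14,34] z:[83/3,32] -> miss, prune

Summary -> nodes [0, 5, 10, 2, 9, 12, 11]; box-tests=7; leaf-entries=1; first=P5

== RESULT ==
5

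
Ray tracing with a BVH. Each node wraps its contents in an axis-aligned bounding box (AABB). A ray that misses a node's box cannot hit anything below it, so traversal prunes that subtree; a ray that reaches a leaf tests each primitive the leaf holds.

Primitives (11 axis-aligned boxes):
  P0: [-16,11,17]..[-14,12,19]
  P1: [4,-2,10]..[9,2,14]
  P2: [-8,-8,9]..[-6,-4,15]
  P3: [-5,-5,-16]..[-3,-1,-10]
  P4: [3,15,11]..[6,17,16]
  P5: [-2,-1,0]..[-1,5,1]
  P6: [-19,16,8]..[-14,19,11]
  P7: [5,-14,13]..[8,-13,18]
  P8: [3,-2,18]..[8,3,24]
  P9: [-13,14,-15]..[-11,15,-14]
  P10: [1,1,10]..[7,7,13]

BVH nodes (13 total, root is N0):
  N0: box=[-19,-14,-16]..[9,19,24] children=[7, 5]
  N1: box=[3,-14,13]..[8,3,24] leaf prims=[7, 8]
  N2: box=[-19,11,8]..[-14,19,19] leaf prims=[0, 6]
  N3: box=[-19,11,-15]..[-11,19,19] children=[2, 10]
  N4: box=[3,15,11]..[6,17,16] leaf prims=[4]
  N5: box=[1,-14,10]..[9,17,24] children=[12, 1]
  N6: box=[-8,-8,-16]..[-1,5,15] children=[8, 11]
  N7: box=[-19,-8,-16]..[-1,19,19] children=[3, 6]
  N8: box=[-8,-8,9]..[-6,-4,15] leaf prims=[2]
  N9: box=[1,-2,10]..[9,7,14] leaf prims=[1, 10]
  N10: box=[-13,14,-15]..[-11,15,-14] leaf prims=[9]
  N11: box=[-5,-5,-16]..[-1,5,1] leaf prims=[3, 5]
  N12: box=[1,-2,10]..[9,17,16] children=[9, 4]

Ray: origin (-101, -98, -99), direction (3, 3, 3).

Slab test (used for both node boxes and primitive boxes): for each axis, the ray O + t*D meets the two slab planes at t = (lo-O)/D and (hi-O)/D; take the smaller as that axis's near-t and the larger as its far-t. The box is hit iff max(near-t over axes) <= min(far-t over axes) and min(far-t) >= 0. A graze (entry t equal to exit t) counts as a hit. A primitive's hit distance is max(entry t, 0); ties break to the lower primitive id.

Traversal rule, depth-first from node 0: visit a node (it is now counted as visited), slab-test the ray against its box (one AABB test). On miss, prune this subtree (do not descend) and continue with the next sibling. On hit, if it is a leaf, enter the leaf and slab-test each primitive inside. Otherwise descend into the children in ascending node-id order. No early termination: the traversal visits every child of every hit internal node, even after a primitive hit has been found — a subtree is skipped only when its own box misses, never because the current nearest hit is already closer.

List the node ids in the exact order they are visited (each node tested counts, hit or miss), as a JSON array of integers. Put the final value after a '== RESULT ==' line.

Traverse from the root:
N0 x:[82/3,110/3] y:[28,39] z:[83/3,41] -> hit [28,110/3], descend [5, 7]
  N5 x:[34,110/3] y:[28,115/3] z:[109/3,41] -> hit [109/3,110/3], descend [1, 12]
    N1 x:[104/3,109/3] y:[28,101/3] z:[112/3,41] -> miss, prune
    N12 x:[34,110/3] y:[32,115/3] z:[109/3,115/3] -> hit [109/3,110/3], descend [4, 9]
      N4 x:[104/3,107/3] y:[113/3,115/3] z:[110/3,115/3] -> miss, prune
      N9 x:[34,110/3] y:[32,35] z:[109/3,113/3] -> miss, prune
  N7 x:[82/3,100/3] y:[30,39] z:[83/3,118/3] -> hit [30,100/3], descend [3, 6]
    N3 x:[82/3,30] y:[109/3,39] z:[28,118/3] -> miss, prune
    N6 x:[31,100/3] y:[30,103/3] z:[83/3,38] -> hit [31,100/3], descend [8, 11]
      N8 x:[31,95/3] y:[30,94/3] z:[36,38] -> miss, prune
      N11 x:[32,100/3] y:[31,103/3] z:[83/3,100/3] -> hit [32,100/3] leaf, test {P3(miss), P5@t=33}

order=[0, 5, 1, 12, 4, 9, 7, 3, 6, 8, 11]  |boxes|=11  |leaves|=1  hit=P5

== RESULT ==
[0, 5, 1, 12, 4, 9, 7, 3, 6, 8, 11]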